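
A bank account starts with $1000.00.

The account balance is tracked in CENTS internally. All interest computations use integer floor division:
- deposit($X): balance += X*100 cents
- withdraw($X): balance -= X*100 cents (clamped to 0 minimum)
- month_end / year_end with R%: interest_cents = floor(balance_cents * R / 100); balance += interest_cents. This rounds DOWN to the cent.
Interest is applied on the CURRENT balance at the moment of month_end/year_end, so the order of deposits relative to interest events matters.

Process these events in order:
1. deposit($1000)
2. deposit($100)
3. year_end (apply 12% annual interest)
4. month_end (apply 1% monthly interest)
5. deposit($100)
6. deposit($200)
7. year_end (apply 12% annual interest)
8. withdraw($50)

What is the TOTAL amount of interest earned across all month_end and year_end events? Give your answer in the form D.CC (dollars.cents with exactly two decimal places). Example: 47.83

After 1 (deposit($1000)): balance=$2000.00 total_interest=$0.00
After 2 (deposit($100)): balance=$2100.00 total_interest=$0.00
After 3 (year_end (apply 12% annual interest)): balance=$2352.00 total_interest=$252.00
After 4 (month_end (apply 1% monthly interest)): balance=$2375.52 total_interest=$275.52
After 5 (deposit($100)): balance=$2475.52 total_interest=$275.52
After 6 (deposit($200)): balance=$2675.52 total_interest=$275.52
After 7 (year_end (apply 12% annual interest)): balance=$2996.58 total_interest=$596.58
After 8 (withdraw($50)): balance=$2946.58 total_interest=$596.58

Answer: 596.58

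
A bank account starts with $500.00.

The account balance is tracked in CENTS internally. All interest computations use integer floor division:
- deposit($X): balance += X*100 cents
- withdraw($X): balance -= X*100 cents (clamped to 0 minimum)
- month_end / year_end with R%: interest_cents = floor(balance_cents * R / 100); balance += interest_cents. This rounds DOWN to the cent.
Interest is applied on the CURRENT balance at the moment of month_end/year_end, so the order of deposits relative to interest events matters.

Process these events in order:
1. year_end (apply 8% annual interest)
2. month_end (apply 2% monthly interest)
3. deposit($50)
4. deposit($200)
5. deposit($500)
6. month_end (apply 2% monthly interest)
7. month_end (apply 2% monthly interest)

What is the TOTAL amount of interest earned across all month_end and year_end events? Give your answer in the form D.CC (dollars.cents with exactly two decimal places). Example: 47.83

After 1 (year_end (apply 8% annual interest)): balance=$540.00 total_interest=$40.00
After 2 (month_end (apply 2% monthly interest)): balance=$550.80 total_interest=$50.80
After 3 (deposit($50)): balance=$600.80 total_interest=$50.80
After 4 (deposit($200)): balance=$800.80 total_interest=$50.80
After 5 (deposit($500)): balance=$1300.80 total_interest=$50.80
After 6 (month_end (apply 2% monthly interest)): balance=$1326.81 total_interest=$76.81
After 7 (month_end (apply 2% monthly interest)): balance=$1353.34 total_interest=$103.34

Answer: 103.34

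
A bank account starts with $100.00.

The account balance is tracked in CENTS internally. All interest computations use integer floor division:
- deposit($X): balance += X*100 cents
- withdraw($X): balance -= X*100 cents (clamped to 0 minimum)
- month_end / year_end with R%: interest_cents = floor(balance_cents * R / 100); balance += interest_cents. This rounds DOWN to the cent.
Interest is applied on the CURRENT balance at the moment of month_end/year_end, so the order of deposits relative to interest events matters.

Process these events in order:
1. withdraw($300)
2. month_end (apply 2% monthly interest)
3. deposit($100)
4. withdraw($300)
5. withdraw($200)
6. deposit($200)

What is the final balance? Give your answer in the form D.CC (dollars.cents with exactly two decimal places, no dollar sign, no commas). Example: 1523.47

After 1 (withdraw($300)): balance=$0.00 total_interest=$0.00
After 2 (month_end (apply 2% monthly interest)): balance=$0.00 total_interest=$0.00
After 3 (deposit($100)): balance=$100.00 total_interest=$0.00
After 4 (withdraw($300)): balance=$0.00 total_interest=$0.00
After 5 (withdraw($200)): balance=$0.00 total_interest=$0.00
After 6 (deposit($200)): balance=$200.00 total_interest=$0.00

Answer: 200.00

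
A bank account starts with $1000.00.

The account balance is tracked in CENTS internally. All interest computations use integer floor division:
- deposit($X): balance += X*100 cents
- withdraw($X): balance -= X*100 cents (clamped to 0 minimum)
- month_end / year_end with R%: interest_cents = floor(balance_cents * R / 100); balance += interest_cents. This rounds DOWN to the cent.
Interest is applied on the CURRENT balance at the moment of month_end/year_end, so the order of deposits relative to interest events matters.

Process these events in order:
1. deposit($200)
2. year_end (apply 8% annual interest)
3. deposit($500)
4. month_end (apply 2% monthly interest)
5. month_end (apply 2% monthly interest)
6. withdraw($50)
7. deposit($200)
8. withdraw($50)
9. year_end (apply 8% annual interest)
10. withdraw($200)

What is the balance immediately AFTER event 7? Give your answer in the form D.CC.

Answer: 2018.55

Derivation:
After 1 (deposit($200)): balance=$1200.00 total_interest=$0.00
After 2 (year_end (apply 8% annual interest)): balance=$1296.00 total_interest=$96.00
After 3 (deposit($500)): balance=$1796.00 total_interest=$96.00
After 4 (month_end (apply 2% monthly interest)): balance=$1831.92 total_interest=$131.92
After 5 (month_end (apply 2% monthly interest)): balance=$1868.55 total_interest=$168.55
After 6 (withdraw($50)): balance=$1818.55 total_interest=$168.55
After 7 (deposit($200)): balance=$2018.55 total_interest=$168.55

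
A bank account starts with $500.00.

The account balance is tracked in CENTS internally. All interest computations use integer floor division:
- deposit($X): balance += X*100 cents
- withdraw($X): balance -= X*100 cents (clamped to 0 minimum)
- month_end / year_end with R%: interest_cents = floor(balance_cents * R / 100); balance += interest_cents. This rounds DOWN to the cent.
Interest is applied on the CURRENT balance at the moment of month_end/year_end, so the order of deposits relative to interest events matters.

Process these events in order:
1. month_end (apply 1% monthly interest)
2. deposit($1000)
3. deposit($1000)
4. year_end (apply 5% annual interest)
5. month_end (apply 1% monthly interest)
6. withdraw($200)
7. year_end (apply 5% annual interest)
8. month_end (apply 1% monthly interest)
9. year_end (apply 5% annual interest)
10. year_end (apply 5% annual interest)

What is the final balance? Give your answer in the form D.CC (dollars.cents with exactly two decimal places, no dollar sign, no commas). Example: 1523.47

After 1 (month_end (apply 1% monthly interest)): balance=$505.00 total_interest=$5.00
After 2 (deposit($1000)): balance=$1505.00 total_interest=$5.00
After 3 (deposit($1000)): balance=$2505.00 total_interest=$5.00
After 4 (year_end (apply 5% annual interest)): balance=$2630.25 total_interest=$130.25
After 5 (month_end (apply 1% monthly interest)): balance=$2656.55 total_interest=$156.55
After 6 (withdraw($200)): balance=$2456.55 total_interest=$156.55
After 7 (year_end (apply 5% annual interest)): balance=$2579.37 total_interest=$279.37
After 8 (month_end (apply 1% monthly interest)): balance=$2605.16 total_interest=$305.16
After 9 (year_end (apply 5% annual interest)): balance=$2735.41 total_interest=$435.41
After 10 (year_end (apply 5% annual interest)): balance=$2872.18 total_interest=$572.18

Answer: 2872.18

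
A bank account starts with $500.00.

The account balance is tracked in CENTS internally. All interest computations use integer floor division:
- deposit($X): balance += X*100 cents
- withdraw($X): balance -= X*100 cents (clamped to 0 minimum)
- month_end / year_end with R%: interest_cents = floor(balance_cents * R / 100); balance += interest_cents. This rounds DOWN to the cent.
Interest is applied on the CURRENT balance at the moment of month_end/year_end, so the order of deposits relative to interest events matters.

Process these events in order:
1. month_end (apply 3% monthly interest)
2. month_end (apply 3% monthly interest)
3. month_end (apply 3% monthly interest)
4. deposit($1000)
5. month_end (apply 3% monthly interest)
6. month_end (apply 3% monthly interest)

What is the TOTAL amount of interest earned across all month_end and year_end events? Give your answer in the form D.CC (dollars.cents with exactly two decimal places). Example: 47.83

Answer: 140.53

Derivation:
After 1 (month_end (apply 3% monthly interest)): balance=$515.00 total_interest=$15.00
After 2 (month_end (apply 3% monthly interest)): balance=$530.45 total_interest=$30.45
After 3 (month_end (apply 3% monthly interest)): balance=$546.36 total_interest=$46.36
After 4 (deposit($1000)): balance=$1546.36 total_interest=$46.36
After 5 (month_end (apply 3% monthly interest)): balance=$1592.75 total_interest=$92.75
After 6 (month_end (apply 3% monthly interest)): balance=$1640.53 total_interest=$140.53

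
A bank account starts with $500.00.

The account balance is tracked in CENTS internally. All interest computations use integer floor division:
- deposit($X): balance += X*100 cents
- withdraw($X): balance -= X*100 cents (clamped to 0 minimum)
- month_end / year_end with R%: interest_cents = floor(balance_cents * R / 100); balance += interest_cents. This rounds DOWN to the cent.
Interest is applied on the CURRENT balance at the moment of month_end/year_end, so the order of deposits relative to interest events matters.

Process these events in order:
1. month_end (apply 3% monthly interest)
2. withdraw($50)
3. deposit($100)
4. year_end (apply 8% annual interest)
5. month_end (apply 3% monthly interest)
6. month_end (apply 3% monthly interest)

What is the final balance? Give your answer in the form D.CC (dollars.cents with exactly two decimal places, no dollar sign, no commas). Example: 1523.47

Answer: 647.35

Derivation:
After 1 (month_end (apply 3% monthly interest)): balance=$515.00 total_interest=$15.00
After 2 (withdraw($50)): balance=$465.00 total_interest=$15.00
After 3 (deposit($100)): balance=$565.00 total_interest=$15.00
After 4 (year_end (apply 8% annual interest)): balance=$610.20 total_interest=$60.20
After 5 (month_end (apply 3% monthly interest)): balance=$628.50 total_interest=$78.50
After 6 (month_end (apply 3% monthly interest)): balance=$647.35 total_interest=$97.35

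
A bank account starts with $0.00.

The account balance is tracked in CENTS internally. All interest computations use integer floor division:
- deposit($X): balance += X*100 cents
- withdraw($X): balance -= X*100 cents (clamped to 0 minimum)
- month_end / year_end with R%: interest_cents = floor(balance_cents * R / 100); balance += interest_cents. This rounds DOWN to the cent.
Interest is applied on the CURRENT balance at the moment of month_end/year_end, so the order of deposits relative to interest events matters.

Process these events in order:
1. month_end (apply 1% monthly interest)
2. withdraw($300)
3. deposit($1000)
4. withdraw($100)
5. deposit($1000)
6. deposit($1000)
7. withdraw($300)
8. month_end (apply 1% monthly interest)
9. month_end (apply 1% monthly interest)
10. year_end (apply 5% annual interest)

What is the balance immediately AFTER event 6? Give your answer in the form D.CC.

After 1 (month_end (apply 1% monthly interest)): balance=$0.00 total_interest=$0.00
After 2 (withdraw($300)): balance=$0.00 total_interest=$0.00
After 3 (deposit($1000)): balance=$1000.00 total_interest=$0.00
After 4 (withdraw($100)): balance=$900.00 total_interest=$0.00
After 5 (deposit($1000)): balance=$1900.00 total_interest=$0.00
After 6 (deposit($1000)): balance=$2900.00 total_interest=$0.00

Answer: 2900.00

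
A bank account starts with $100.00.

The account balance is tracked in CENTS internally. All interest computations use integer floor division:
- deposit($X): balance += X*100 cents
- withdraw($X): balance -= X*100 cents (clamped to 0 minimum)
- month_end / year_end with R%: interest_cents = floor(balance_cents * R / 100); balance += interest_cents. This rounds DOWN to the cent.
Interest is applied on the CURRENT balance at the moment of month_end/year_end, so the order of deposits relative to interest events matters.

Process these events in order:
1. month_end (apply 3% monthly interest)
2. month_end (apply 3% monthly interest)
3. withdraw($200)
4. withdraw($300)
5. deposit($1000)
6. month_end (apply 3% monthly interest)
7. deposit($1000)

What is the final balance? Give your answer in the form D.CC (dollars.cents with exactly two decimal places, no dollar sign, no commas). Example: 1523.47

After 1 (month_end (apply 3% monthly interest)): balance=$103.00 total_interest=$3.00
After 2 (month_end (apply 3% monthly interest)): balance=$106.09 total_interest=$6.09
After 3 (withdraw($200)): balance=$0.00 total_interest=$6.09
After 4 (withdraw($300)): balance=$0.00 total_interest=$6.09
After 5 (deposit($1000)): balance=$1000.00 total_interest=$6.09
After 6 (month_end (apply 3% monthly interest)): balance=$1030.00 total_interest=$36.09
After 7 (deposit($1000)): balance=$2030.00 total_interest=$36.09

Answer: 2030.00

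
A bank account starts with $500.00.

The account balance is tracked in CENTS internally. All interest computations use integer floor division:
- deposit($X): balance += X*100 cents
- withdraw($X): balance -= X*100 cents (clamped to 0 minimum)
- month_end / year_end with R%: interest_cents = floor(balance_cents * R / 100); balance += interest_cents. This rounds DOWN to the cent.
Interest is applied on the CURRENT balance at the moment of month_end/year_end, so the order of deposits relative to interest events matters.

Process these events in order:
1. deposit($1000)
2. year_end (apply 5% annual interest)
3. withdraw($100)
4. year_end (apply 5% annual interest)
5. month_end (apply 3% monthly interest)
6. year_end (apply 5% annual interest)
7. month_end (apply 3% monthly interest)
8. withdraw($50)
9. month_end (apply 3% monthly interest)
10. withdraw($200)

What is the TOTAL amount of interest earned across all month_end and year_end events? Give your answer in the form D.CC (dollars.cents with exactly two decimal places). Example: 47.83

After 1 (deposit($1000)): balance=$1500.00 total_interest=$0.00
After 2 (year_end (apply 5% annual interest)): balance=$1575.00 total_interest=$75.00
After 3 (withdraw($100)): balance=$1475.00 total_interest=$75.00
After 4 (year_end (apply 5% annual interest)): balance=$1548.75 total_interest=$148.75
After 5 (month_end (apply 3% monthly interest)): balance=$1595.21 total_interest=$195.21
After 6 (year_end (apply 5% annual interest)): balance=$1674.97 total_interest=$274.97
After 7 (month_end (apply 3% monthly interest)): balance=$1725.21 total_interest=$325.21
After 8 (withdraw($50)): balance=$1675.21 total_interest=$325.21
After 9 (month_end (apply 3% monthly interest)): balance=$1725.46 total_interest=$375.46
After 10 (withdraw($200)): balance=$1525.46 total_interest=$375.46

Answer: 375.46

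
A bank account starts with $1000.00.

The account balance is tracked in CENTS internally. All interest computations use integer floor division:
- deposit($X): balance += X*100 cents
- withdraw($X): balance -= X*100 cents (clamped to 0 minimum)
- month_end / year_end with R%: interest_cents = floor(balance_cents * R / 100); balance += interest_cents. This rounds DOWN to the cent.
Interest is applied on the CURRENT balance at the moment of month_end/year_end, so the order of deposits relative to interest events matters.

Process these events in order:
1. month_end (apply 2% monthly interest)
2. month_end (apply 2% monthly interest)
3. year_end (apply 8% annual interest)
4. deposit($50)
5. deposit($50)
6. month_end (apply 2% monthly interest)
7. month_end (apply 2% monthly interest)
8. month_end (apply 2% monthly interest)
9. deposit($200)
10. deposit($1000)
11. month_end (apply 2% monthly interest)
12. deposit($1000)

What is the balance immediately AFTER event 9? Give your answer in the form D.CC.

Answer: 1498.52

Derivation:
After 1 (month_end (apply 2% monthly interest)): balance=$1020.00 total_interest=$20.00
After 2 (month_end (apply 2% monthly interest)): balance=$1040.40 total_interest=$40.40
After 3 (year_end (apply 8% annual interest)): balance=$1123.63 total_interest=$123.63
After 4 (deposit($50)): balance=$1173.63 total_interest=$123.63
After 5 (deposit($50)): balance=$1223.63 total_interest=$123.63
After 6 (month_end (apply 2% monthly interest)): balance=$1248.10 total_interest=$148.10
After 7 (month_end (apply 2% monthly interest)): balance=$1273.06 total_interest=$173.06
After 8 (month_end (apply 2% monthly interest)): balance=$1298.52 total_interest=$198.52
After 9 (deposit($200)): balance=$1498.52 total_interest=$198.52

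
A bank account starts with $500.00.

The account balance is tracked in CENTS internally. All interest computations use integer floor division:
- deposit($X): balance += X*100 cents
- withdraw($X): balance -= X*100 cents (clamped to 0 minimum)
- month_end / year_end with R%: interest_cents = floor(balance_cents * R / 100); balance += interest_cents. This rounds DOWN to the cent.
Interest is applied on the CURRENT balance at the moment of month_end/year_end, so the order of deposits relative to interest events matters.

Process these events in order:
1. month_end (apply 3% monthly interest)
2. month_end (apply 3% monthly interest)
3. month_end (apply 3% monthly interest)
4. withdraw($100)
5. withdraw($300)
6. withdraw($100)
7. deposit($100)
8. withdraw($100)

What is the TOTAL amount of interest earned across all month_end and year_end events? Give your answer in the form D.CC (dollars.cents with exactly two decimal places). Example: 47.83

Answer: 46.36

Derivation:
After 1 (month_end (apply 3% monthly interest)): balance=$515.00 total_interest=$15.00
After 2 (month_end (apply 3% monthly interest)): balance=$530.45 total_interest=$30.45
After 3 (month_end (apply 3% monthly interest)): balance=$546.36 total_interest=$46.36
After 4 (withdraw($100)): balance=$446.36 total_interest=$46.36
After 5 (withdraw($300)): balance=$146.36 total_interest=$46.36
After 6 (withdraw($100)): balance=$46.36 total_interest=$46.36
After 7 (deposit($100)): balance=$146.36 total_interest=$46.36
After 8 (withdraw($100)): balance=$46.36 total_interest=$46.36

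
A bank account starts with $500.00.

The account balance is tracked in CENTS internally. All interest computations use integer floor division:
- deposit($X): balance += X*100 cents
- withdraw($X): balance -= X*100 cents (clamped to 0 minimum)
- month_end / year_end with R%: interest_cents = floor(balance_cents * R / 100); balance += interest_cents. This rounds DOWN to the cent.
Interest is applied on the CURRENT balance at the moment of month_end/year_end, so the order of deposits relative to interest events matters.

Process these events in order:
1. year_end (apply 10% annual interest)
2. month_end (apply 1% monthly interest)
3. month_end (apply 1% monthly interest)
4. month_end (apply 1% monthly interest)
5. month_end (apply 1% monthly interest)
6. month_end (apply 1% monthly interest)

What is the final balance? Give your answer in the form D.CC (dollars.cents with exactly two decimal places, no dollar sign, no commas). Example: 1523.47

Answer: 578.04

Derivation:
After 1 (year_end (apply 10% annual interest)): balance=$550.00 total_interest=$50.00
After 2 (month_end (apply 1% monthly interest)): balance=$555.50 total_interest=$55.50
After 3 (month_end (apply 1% monthly interest)): balance=$561.05 total_interest=$61.05
After 4 (month_end (apply 1% monthly interest)): balance=$566.66 total_interest=$66.66
After 5 (month_end (apply 1% monthly interest)): balance=$572.32 total_interest=$72.32
After 6 (month_end (apply 1% monthly interest)): balance=$578.04 total_interest=$78.04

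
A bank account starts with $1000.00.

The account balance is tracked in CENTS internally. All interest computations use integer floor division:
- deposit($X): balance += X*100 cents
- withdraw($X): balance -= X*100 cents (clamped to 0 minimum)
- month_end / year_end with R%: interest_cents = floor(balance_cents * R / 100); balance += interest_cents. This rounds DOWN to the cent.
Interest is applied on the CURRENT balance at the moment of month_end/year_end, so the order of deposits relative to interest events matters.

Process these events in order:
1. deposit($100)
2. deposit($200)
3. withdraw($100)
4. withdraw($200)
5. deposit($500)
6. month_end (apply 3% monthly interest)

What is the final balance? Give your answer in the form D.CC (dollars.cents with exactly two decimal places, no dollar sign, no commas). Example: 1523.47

After 1 (deposit($100)): balance=$1100.00 total_interest=$0.00
After 2 (deposit($200)): balance=$1300.00 total_interest=$0.00
After 3 (withdraw($100)): balance=$1200.00 total_interest=$0.00
After 4 (withdraw($200)): balance=$1000.00 total_interest=$0.00
After 5 (deposit($500)): balance=$1500.00 total_interest=$0.00
After 6 (month_end (apply 3% monthly interest)): balance=$1545.00 total_interest=$45.00

Answer: 1545.00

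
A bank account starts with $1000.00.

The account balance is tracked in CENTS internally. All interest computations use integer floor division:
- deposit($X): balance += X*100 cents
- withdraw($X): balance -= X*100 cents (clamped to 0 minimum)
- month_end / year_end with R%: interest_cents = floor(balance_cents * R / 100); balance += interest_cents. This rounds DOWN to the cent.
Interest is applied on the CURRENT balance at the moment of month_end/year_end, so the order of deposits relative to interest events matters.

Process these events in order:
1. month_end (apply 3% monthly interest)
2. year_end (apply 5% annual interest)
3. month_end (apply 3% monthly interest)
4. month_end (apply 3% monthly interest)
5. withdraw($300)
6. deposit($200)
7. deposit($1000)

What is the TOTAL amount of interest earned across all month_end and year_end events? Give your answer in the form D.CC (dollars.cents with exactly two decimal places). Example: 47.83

After 1 (month_end (apply 3% monthly interest)): balance=$1030.00 total_interest=$30.00
After 2 (year_end (apply 5% annual interest)): balance=$1081.50 total_interest=$81.50
After 3 (month_end (apply 3% monthly interest)): balance=$1113.94 total_interest=$113.94
After 4 (month_end (apply 3% monthly interest)): balance=$1147.35 total_interest=$147.35
After 5 (withdraw($300)): balance=$847.35 total_interest=$147.35
After 6 (deposit($200)): balance=$1047.35 total_interest=$147.35
After 7 (deposit($1000)): balance=$2047.35 total_interest=$147.35

Answer: 147.35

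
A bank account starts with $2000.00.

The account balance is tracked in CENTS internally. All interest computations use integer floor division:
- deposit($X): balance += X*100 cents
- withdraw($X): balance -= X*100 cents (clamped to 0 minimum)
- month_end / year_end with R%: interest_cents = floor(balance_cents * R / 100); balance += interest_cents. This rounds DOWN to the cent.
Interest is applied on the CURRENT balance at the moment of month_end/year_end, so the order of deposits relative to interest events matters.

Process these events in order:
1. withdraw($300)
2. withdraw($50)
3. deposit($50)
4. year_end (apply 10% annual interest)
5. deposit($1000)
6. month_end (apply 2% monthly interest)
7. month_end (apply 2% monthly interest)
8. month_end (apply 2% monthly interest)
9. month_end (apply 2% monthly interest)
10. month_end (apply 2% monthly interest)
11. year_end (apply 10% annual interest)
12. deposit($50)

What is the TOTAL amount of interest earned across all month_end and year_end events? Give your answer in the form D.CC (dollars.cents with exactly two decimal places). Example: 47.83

After 1 (withdraw($300)): balance=$1700.00 total_interest=$0.00
After 2 (withdraw($50)): balance=$1650.00 total_interest=$0.00
After 3 (deposit($50)): balance=$1700.00 total_interest=$0.00
After 4 (year_end (apply 10% annual interest)): balance=$1870.00 total_interest=$170.00
After 5 (deposit($1000)): balance=$2870.00 total_interest=$170.00
After 6 (month_end (apply 2% monthly interest)): balance=$2927.40 total_interest=$227.40
After 7 (month_end (apply 2% monthly interest)): balance=$2985.94 total_interest=$285.94
After 8 (month_end (apply 2% monthly interest)): balance=$3045.65 total_interest=$345.65
After 9 (month_end (apply 2% monthly interest)): balance=$3106.56 total_interest=$406.56
After 10 (month_end (apply 2% monthly interest)): balance=$3168.69 total_interest=$468.69
After 11 (year_end (apply 10% annual interest)): balance=$3485.55 total_interest=$785.55
After 12 (deposit($50)): balance=$3535.55 total_interest=$785.55

Answer: 785.55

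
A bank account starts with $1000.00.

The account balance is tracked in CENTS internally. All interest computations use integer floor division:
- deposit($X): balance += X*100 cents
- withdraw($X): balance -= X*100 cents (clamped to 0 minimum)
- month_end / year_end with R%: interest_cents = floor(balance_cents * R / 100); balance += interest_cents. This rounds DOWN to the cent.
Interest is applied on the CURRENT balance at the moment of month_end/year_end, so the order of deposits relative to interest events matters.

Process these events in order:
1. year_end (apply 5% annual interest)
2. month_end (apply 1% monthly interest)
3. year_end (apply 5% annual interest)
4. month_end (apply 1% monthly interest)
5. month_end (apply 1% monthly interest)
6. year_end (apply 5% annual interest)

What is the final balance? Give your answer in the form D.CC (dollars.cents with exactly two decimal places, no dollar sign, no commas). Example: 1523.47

After 1 (year_end (apply 5% annual interest)): balance=$1050.00 total_interest=$50.00
After 2 (month_end (apply 1% monthly interest)): balance=$1060.50 total_interest=$60.50
After 3 (year_end (apply 5% annual interest)): balance=$1113.52 total_interest=$113.52
After 4 (month_end (apply 1% monthly interest)): balance=$1124.65 total_interest=$124.65
After 5 (month_end (apply 1% monthly interest)): balance=$1135.89 total_interest=$135.89
After 6 (year_end (apply 5% annual interest)): balance=$1192.68 total_interest=$192.68

Answer: 1192.68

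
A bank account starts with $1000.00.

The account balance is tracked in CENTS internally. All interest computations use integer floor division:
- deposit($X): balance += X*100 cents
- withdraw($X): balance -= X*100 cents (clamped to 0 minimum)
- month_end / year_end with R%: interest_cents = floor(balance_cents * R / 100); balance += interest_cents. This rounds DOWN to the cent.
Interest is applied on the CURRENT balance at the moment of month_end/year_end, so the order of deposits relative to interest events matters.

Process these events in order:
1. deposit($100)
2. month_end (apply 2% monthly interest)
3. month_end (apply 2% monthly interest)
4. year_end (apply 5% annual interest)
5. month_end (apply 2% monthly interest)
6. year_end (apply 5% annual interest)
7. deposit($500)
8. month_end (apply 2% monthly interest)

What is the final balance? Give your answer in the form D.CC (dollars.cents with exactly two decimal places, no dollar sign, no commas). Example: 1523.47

After 1 (deposit($100)): balance=$1100.00 total_interest=$0.00
After 2 (month_end (apply 2% monthly interest)): balance=$1122.00 total_interest=$22.00
After 3 (month_end (apply 2% monthly interest)): balance=$1144.44 total_interest=$44.44
After 4 (year_end (apply 5% annual interest)): balance=$1201.66 total_interest=$101.66
After 5 (month_end (apply 2% monthly interest)): balance=$1225.69 total_interest=$125.69
After 6 (year_end (apply 5% annual interest)): balance=$1286.97 total_interest=$186.97
After 7 (deposit($500)): balance=$1786.97 total_interest=$186.97
After 8 (month_end (apply 2% monthly interest)): balance=$1822.70 total_interest=$222.70

Answer: 1822.70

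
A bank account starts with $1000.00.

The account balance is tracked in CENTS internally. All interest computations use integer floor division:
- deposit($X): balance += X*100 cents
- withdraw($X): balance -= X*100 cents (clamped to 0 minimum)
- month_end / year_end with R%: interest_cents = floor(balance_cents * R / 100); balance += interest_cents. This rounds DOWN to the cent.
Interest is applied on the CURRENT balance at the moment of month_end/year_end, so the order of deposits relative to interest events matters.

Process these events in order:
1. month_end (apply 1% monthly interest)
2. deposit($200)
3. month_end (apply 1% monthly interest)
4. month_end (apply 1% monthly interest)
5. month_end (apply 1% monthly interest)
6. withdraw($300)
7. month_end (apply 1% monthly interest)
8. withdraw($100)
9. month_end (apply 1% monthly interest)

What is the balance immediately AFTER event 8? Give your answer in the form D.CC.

After 1 (month_end (apply 1% monthly interest)): balance=$1010.00 total_interest=$10.00
After 2 (deposit($200)): balance=$1210.00 total_interest=$10.00
After 3 (month_end (apply 1% monthly interest)): balance=$1222.10 total_interest=$22.10
After 4 (month_end (apply 1% monthly interest)): balance=$1234.32 total_interest=$34.32
After 5 (month_end (apply 1% monthly interest)): balance=$1246.66 total_interest=$46.66
After 6 (withdraw($300)): balance=$946.66 total_interest=$46.66
After 7 (month_end (apply 1% monthly interest)): balance=$956.12 total_interest=$56.12
After 8 (withdraw($100)): balance=$856.12 total_interest=$56.12

Answer: 856.12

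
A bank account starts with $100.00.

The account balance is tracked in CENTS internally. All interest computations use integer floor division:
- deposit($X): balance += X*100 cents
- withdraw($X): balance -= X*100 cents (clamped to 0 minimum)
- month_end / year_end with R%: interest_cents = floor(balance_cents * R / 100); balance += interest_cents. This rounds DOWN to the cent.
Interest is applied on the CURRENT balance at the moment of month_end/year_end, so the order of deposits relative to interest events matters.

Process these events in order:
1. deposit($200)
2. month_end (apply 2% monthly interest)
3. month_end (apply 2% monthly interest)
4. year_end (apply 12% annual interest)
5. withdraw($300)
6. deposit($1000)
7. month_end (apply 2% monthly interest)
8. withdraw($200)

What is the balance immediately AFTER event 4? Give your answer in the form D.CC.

After 1 (deposit($200)): balance=$300.00 total_interest=$0.00
After 2 (month_end (apply 2% monthly interest)): balance=$306.00 total_interest=$6.00
After 3 (month_end (apply 2% monthly interest)): balance=$312.12 total_interest=$12.12
After 4 (year_end (apply 12% annual interest)): balance=$349.57 total_interest=$49.57

Answer: 349.57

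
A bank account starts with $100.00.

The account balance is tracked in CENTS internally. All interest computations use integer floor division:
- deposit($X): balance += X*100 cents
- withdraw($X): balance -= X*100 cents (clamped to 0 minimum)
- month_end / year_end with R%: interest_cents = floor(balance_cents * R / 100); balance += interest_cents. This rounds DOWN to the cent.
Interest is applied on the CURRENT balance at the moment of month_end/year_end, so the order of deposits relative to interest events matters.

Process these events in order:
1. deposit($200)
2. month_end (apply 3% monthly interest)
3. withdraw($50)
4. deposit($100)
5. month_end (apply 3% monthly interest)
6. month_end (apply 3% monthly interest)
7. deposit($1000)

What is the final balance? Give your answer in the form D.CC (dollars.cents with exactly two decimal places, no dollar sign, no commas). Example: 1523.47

Answer: 1380.86

Derivation:
After 1 (deposit($200)): balance=$300.00 total_interest=$0.00
After 2 (month_end (apply 3% monthly interest)): balance=$309.00 total_interest=$9.00
After 3 (withdraw($50)): balance=$259.00 total_interest=$9.00
After 4 (deposit($100)): balance=$359.00 total_interest=$9.00
After 5 (month_end (apply 3% monthly interest)): balance=$369.77 total_interest=$19.77
After 6 (month_end (apply 3% monthly interest)): balance=$380.86 total_interest=$30.86
After 7 (deposit($1000)): balance=$1380.86 total_interest=$30.86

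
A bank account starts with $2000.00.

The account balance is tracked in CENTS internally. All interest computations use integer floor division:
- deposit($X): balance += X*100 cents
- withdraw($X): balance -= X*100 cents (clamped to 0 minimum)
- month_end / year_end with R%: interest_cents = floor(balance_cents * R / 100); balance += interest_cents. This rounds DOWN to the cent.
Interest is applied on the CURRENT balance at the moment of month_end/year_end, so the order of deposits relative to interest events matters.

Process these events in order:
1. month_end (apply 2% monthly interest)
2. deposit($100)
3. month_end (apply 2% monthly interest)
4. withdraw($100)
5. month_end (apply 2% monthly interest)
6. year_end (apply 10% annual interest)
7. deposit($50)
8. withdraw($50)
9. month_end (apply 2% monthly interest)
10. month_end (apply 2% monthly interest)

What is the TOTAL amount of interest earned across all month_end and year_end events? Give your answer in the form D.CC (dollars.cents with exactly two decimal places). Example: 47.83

Answer: 431.29

Derivation:
After 1 (month_end (apply 2% monthly interest)): balance=$2040.00 total_interest=$40.00
After 2 (deposit($100)): balance=$2140.00 total_interest=$40.00
After 3 (month_end (apply 2% monthly interest)): balance=$2182.80 total_interest=$82.80
After 4 (withdraw($100)): balance=$2082.80 total_interest=$82.80
After 5 (month_end (apply 2% monthly interest)): balance=$2124.45 total_interest=$124.45
After 6 (year_end (apply 10% annual interest)): balance=$2336.89 total_interest=$336.89
After 7 (deposit($50)): balance=$2386.89 total_interest=$336.89
After 8 (withdraw($50)): balance=$2336.89 total_interest=$336.89
After 9 (month_end (apply 2% monthly interest)): balance=$2383.62 total_interest=$383.62
After 10 (month_end (apply 2% monthly interest)): balance=$2431.29 total_interest=$431.29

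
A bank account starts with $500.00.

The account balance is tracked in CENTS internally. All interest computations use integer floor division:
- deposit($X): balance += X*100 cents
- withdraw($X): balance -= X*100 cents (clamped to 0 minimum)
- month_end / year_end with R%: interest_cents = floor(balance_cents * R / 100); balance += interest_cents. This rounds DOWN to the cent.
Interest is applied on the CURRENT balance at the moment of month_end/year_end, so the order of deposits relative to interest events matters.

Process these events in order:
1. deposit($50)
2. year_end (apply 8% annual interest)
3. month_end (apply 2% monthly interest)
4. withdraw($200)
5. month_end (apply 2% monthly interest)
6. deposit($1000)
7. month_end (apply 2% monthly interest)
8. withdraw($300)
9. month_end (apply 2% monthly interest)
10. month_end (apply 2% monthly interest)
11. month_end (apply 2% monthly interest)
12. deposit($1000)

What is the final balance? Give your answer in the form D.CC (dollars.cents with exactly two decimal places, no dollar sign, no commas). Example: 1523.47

Answer: 2212.16

Derivation:
After 1 (deposit($50)): balance=$550.00 total_interest=$0.00
After 2 (year_end (apply 8% annual interest)): balance=$594.00 total_interest=$44.00
After 3 (month_end (apply 2% monthly interest)): balance=$605.88 total_interest=$55.88
After 4 (withdraw($200)): balance=$405.88 total_interest=$55.88
After 5 (month_end (apply 2% monthly interest)): balance=$413.99 total_interest=$63.99
After 6 (deposit($1000)): balance=$1413.99 total_interest=$63.99
After 7 (month_end (apply 2% monthly interest)): balance=$1442.26 total_interest=$92.26
After 8 (withdraw($300)): balance=$1142.26 total_interest=$92.26
After 9 (month_end (apply 2% monthly interest)): balance=$1165.10 total_interest=$115.10
After 10 (month_end (apply 2% monthly interest)): balance=$1188.40 total_interest=$138.40
After 11 (month_end (apply 2% monthly interest)): balance=$1212.16 total_interest=$162.16
After 12 (deposit($1000)): balance=$2212.16 total_interest=$162.16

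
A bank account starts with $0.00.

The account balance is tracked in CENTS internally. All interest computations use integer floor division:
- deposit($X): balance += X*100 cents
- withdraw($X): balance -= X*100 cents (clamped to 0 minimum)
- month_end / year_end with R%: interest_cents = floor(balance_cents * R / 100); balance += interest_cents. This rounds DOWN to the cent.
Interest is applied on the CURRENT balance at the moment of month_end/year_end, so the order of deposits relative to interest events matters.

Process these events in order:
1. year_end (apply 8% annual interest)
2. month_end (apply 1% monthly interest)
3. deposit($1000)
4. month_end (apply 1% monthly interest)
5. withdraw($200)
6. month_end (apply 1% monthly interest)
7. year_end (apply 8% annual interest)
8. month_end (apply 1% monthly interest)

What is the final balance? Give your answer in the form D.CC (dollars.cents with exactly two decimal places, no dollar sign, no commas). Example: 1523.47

Answer: 892.37

Derivation:
After 1 (year_end (apply 8% annual interest)): balance=$0.00 total_interest=$0.00
After 2 (month_end (apply 1% monthly interest)): balance=$0.00 total_interest=$0.00
After 3 (deposit($1000)): balance=$1000.00 total_interest=$0.00
After 4 (month_end (apply 1% monthly interest)): balance=$1010.00 total_interest=$10.00
After 5 (withdraw($200)): balance=$810.00 total_interest=$10.00
After 6 (month_end (apply 1% monthly interest)): balance=$818.10 total_interest=$18.10
After 7 (year_end (apply 8% annual interest)): balance=$883.54 total_interest=$83.54
After 8 (month_end (apply 1% monthly interest)): balance=$892.37 total_interest=$92.37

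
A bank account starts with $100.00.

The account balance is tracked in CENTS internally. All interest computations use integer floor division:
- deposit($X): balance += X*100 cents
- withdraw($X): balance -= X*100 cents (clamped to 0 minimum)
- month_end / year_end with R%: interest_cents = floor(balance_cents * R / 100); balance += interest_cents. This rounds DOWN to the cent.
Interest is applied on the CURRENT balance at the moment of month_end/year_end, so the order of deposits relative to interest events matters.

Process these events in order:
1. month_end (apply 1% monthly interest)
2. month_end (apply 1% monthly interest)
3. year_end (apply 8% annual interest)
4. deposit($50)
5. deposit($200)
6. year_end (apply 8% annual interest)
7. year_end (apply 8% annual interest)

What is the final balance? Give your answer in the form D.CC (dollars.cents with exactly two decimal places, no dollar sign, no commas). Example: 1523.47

Answer: 420.09

Derivation:
After 1 (month_end (apply 1% monthly interest)): balance=$101.00 total_interest=$1.00
After 2 (month_end (apply 1% monthly interest)): balance=$102.01 total_interest=$2.01
After 3 (year_end (apply 8% annual interest)): balance=$110.17 total_interest=$10.17
After 4 (deposit($50)): balance=$160.17 total_interest=$10.17
After 5 (deposit($200)): balance=$360.17 total_interest=$10.17
After 6 (year_end (apply 8% annual interest)): balance=$388.98 total_interest=$38.98
After 7 (year_end (apply 8% annual interest)): balance=$420.09 total_interest=$70.09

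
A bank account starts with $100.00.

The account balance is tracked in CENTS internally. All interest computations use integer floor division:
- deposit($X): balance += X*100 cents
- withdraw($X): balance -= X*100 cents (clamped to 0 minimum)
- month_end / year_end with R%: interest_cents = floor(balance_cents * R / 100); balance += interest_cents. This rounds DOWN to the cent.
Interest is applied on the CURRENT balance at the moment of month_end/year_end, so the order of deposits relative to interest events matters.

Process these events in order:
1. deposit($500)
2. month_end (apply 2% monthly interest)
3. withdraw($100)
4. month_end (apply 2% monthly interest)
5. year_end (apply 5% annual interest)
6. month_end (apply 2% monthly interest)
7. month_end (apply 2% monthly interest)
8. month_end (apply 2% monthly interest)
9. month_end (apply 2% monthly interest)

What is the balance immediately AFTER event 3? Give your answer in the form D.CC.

Answer: 512.00

Derivation:
After 1 (deposit($500)): balance=$600.00 total_interest=$0.00
After 2 (month_end (apply 2% monthly interest)): balance=$612.00 total_interest=$12.00
After 3 (withdraw($100)): balance=$512.00 total_interest=$12.00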